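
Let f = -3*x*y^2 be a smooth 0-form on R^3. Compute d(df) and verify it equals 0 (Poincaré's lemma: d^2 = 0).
d(df) = 0

Step 1: df = sum_i (∂f/∂x_i) dx_i = (-3*y^2) dx + (-6*x*y) dy + (0) dz.
Step 2: Apply d again. Using the 1-form formula, the coefficient of dx ∧ dy in d(df) is ∂^2 f/∂x ∂y - ∂^2 f/∂y ∂x = (-6*y) - (-6*y) = 0 (equality of mixed partials for smooth f).
Similarly for dx ∧ dz and dy ∧ dz — all coefficients vanish. So d(df) = 0.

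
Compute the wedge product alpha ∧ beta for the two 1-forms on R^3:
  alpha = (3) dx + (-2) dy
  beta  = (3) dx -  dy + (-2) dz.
alpha ∧ beta = (3) dx ∧ dy + (-6) dx ∧ dz + (4) dy ∧ dz

Distribute the wedge, using dx_i ∧ dx_j = -dx_j ∧ dx_i and dx_i ∧ dx_i = 0. For each pair (i, j) with i < j, the coefficient of dx_i ∧ dx_j in alpha ∧ beta is (alpha_i * beta_j - alpha_j * beta_i). Collecting: alpha ∧ beta = (3) dx ∧ dy + (-6) dx ∧ dz + (4) dy ∧ dz.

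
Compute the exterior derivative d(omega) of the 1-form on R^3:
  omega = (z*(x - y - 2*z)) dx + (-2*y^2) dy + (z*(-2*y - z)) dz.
d(omega) = (z) dx ∧ dy + (-x + y + 4*z) dx ∧ dz + (-2*z) dy ∧ dz

For a 1-form omega = sum_i f_i dx_i, the exterior derivative is
  d(omega) = sum_{i < j} (∂f_j/∂x_i - ∂f_i/∂x_j) dx_i ∧ dx_j.
  coefficient of dx ∧ dy: ∂f_2/∂x - ∂f_1/∂y = ∂(-2*y^2)/∂x - ∂(z*(x - y - 2*z))/∂y = z
  coefficient of dx ∧ dz: ∂f_3/∂x - ∂f_1/∂z = ∂(z*(-2*y - z))/∂x - ∂(z*(x - y - 2*z))/∂z = -x + y + 4*z
  coefficient of dy ∧ dz: ∂f_3/∂y - ∂f_2/∂z = ∂(z*(-2*y - z))/∂y - ∂(-2*y^2)/∂z = -2*z
Assembling: d(omega) = (z) dx ∧ dy + (-x + y + 4*z) dx ∧ dz + (-2*z) dy ∧ dz.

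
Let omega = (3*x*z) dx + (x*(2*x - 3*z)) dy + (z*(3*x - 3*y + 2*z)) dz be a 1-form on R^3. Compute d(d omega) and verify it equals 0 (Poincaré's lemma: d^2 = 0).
d(d omega) = 0

Step 1: d omega = sum_{i<j} (∂f_j/∂x_i - ∂f_i/∂x_j) dx_i ∧ dx_j:
  coeff of dx ∧ dy: 4*x - 3*z
  coeff of dx ∧ dz: -3*x + 3*z
  coeff of dy ∧ dz: 3*x - 3*z
Step 2: Apply d again to each 2-form coefficient. The only possible 3-form in R^3 is dx ∧ dy ∧ dz, with coefficient
  ∂(coeff of dy∧dz)/∂x - ∂(coeff of dx∧dz)/∂y + ∂(coeff of dx∧dy)/∂z
  = ∂/∂x (3*x - 3*z) - ∂/∂y (-3*x + 3*z) + ∂/∂z (4*x - 3*z).
Each of these terms simplifies to sums of mixed partials that cancel in pairs. The result is 0 (by equality of mixed partials for smooth functions — Schwarz / Clairaut).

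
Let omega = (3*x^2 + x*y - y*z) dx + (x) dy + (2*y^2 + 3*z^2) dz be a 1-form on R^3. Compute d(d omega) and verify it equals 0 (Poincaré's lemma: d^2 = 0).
d(d omega) = 0

Step 1: d omega = sum_{i<j} (∂f_j/∂x_i - ∂f_i/∂x_j) dx_i ∧ dx_j:
  coeff of dx ∧ dy: -x + z + 1
  coeff of dx ∧ dz: y
  coeff of dy ∧ dz: 4*y
Step 2: Apply d again to each 2-form coefficient. The only possible 3-form in R^3 is dx ∧ dy ∧ dz, with coefficient
  ∂(coeff of dy∧dz)/∂x - ∂(coeff of dx∧dz)/∂y + ∂(coeff of dx∧dy)/∂z
  = ∂/∂x (4*y) - ∂/∂y (y) + ∂/∂z (-x + z + 1).
Each of these terms simplifies to sums of mixed partials that cancel in pairs. The result is 0 (by equality of mixed partials for smooth functions — Schwarz / Clairaut).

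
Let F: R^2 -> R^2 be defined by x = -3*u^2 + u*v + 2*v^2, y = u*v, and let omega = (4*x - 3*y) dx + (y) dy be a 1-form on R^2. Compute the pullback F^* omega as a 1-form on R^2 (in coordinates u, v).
F^* omega = (72*u^3 - 18*u^2*v - 46*u*v^2 + 8*v^3) du + (-12*u^3 - 46*u^2*v + 12*u*v^2 + 32*v^3) dv

Using F^*(f dg) = (f ∘ F) d(g ∘ F), substitute each coordinate x_i by F_i(u, v) in f_i, and replace dx_i by d F_i = (∂F_i/∂u) du + (∂F_i/∂v) dv.
  For the x component: f_1(F) = -12*u^2 + u*v + 8*v^2; d F_1 = (-6*u + v) du + (u + 4*v) dv
  For the y component: f_2(F) = u*v; d F_2 = (v) du + (u) dv
Combining and collecting du, dv coefficients:
  coeff of du: 72*u^3 - 18*u^2*v - 46*u*v^2 + 8*v^3
  coeff of dv: -12*u^3 - 46*u^2*v + 12*u*v^2 + 32*v^3
F^* omega = (72*u^3 - 18*u^2*v - 46*u*v^2 + 8*v^3) du + (-12*u^3 - 46*u^2*v + 12*u*v^2 + 32*v^3) dv.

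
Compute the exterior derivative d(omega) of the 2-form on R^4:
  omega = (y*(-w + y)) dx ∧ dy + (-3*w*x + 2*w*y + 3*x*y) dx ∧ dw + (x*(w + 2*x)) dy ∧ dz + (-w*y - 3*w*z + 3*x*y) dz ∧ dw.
d(omega) = (-2*w - 3*x - y) dx ∧ dy ∧ dw + (w + 4*x) dx ∧ dy ∧ dz + (-w + 4*x) dy ∧ dz ∧ dw + (3*y) dx ∧ dz ∧ dw

For a 2-form omega = sum_{i<j} g_{ij} dx_i ∧ dx_j, the exterior derivative is
  d(omega) = sum_{i<j} d(g_{ij}) ∧ dx_i ∧ dx_j = sum_{i<j, k} (∂g_{ij}/∂x_k) dx_k ∧ dx_i ∧ dx_j.
Expand each term, using dx_k ∧ dx_i ∧ dx_j = sgn(permutation) dx_{(a)} ∧ dx_{(b)} ∧ dx_{(c)} with (a < b < c) sorted:
  d(y*(-w + y)) includes (∂/∂w)(y*(-w + y)) dw = (-y) dw, which multiplied by dx ∧ dy gives (-y) dx ∧ dy ∧ dw
  d(-3*w*x + 2*w*y + 3*x*y) includes (∂/∂y)(-3*w*x + 2*w*y + 3*x*y) dy = (2*w + 3*x) dy, which multiplied by dx ∧ dw gives (-2*w - 3*x) dx ∧ dy ∧ dw
  d(x*(w + 2*x)) includes (∂/∂x)(x*(w + 2*x)) dx = (w + 4*x) dx, which multiplied by dy ∧ dz gives (w + 4*x) dx ∧ dy ∧ dz
  d(x*(w + 2*x)) includes (∂/∂w)(x*(w + 2*x)) dw = (x) dw, which multiplied by dy ∧ dz gives (x) dy ∧ dz ∧ dw
  d(-w*y - 3*w*z + 3*x*y) includes (∂/∂x)(-w*y - 3*w*z + 3*x*y) dx = (3*y) dx, which multiplied by dz ∧ dw gives (3*y) dx ∧ dz ∧ dw
  d(-w*y - 3*w*z + 3*x*y) includes (∂/∂y)(-w*y - 3*w*z + 3*x*y) dy = (-w + 3*x) dy, which multiplied by dz ∧ dw gives (-w + 3*x) dy ∧ dz ∧ dw
Collecting like 3-forms: d(omega) = (-2*w - 3*x - y) dx ∧ dy ∧ dw + (w + 4*x) dx ∧ dy ∧ dz + (-w + 4*x) dy ∧ dz ∧ dw + (3*y) dx ∧ dz ∧ dw.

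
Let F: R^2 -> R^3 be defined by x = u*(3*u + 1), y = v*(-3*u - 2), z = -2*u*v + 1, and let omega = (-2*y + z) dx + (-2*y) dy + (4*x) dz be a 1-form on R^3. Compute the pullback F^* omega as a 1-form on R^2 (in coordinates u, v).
F^* omega = (-18*u*v^2 + 20*u*v + 6*u - 12*v^2 + 4*v + 1) du + (-24*u^3 - 18*u^2*v - 8*u^2 - 24*u*v - 8*v) dv

Using F^*(f dg) = (f ∘ F) d(g ∘ F), substitute each coordinate x_i by F_i(u, v) in f_i, and replace dx_i by d F_i = (∂F_i/∂u) du + (∂F_i/∂v) dv.
  For the x component: f_1(F) = 4*u*v + 4*v + 1; d F_1 = (6*u + 1) du + (0) dv
  For the y component: f_2(F) = 2*v*(3*u + 2); d F_2 = (-3*v) du + (-3*u - 2) dv
  For the z component: f_3(F) = 4*u*(3*u + 1); d F_3 = (-2*v) du + (-2*u) dv
Combining and collecting du, dv coefficients:
  coeff of du: -18*u*v^2 + 20*u*v + 6*u - 12*v^2 + 4*v + 1
  coeff of dv: -24*u^3 - 18*u^2*v - 8*u^2 - 24*u*v - 8*v
F^* omega = (-18*u*v^2 + 20*u*v + 6*u - 12*v^2 + 4*v + 1) du + (-24*u^3 - 18*u^2*v - 8*u^2 - 24*u*v - 8*v) dv.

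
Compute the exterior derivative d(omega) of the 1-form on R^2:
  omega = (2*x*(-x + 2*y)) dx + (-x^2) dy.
d(omega) = (-6*x) dx ∧ dy

For a 1-form omega = sum_i f_i dx_i, the exterior derivative is
  d(omega) = sum_{i < j} (∂f_j/∂x_i - ∂f_i/∂x_j) dx_i ∧ dx_j.
  coefficient of dx ∧ dy: ∂f_2/∂x - ∂f_1/∂y = ∂(-x^2)/∂x - ∂(2*x*(-x + 2*y))/∂y = -6*x
Assembling: d(omega) = (-6*x) dx ∧ dy.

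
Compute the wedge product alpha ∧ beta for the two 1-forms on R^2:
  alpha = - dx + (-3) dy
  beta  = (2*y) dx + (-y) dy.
alpha ∧ beta = (7*y) dx ∧ dy

Distribute the wedge, using dx_i ∧ dx_j = -dx_j ∧ dx_i and dx_i ∧ dx_i = 0. For each pair (i, j) with i < j, the coefficient of dx_i ∧ dx_j in alpha ∧ beta is (alpha_i * beta_j - alpha_j * beta_i). Collecting: alpha ∧ beta = (7*y) dx ∧ dy.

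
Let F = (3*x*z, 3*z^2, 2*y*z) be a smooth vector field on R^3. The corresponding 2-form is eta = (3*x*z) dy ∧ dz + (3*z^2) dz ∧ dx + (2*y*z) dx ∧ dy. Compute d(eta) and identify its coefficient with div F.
d(eta) = (2*y + 3*z) dx ∧ dy ∧ dz; div F = 2*y + 3*z

For a 2-form in R^3 of the form above, applying d gives a 3-form with coefficient ∂P/∂x + ∂Q/∂y + ∂R/∂z:
  ∂P/∂x = 3*z
  ∂Q/∂y = 0
  ∂R/∂z = 2*y
Sum = 2*y + 3*z, which is exactly div F.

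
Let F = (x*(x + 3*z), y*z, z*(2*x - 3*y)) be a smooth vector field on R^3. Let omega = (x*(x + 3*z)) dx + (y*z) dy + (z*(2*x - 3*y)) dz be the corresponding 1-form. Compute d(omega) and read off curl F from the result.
d(omega) = (-y - 3*z) dy ∧ dz + (3*x - 2*z) dz ∧ dx + (0) dx ∧ dy; curl F = (-y - 3*z, 3*x - 2*z, 0)

d omega = sum_{i<j} (∂f_j/∂x_i - ∂f_i/∂x_j) dx_i ∧ dx_j. Under the identification (dy ∧ dz, dz ∧ dx, dx ∧ dy) ↔ (e_x, e_y, e_z), the coefficients are exactly the components of curl F. Compute:
  ∂R/∂y - ∂Q/∂z = (-3*z) - (y) = -y - 3*z
  ∂P/∂z - ∂R/∂x = (3*x) - (2*z) = 3*x - 2*z
  ∂Q/∂x - ∂P/∂y = (0) - (0) = 0.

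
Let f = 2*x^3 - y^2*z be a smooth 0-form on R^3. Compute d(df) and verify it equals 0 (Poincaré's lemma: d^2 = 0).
d(df) = 0

Step 1: df = sum_i (∂f/∂x_i) dx_i = (6*x^2) dx + (-2*y*z) dy + (-y^2) dz.
Step 2: Apply d again. Using the 1-form formula, the coefficient of dx ∧ dy in d(df) is ∂^2 f/∂x ∂y - ∂^2 f/∂y ∂x = (0) - (0) = 0 (equality of mixed partials for smooth f).
Similarly for dx ∧ dz and dy ∧ dz — all coefficients vanish. So d(df) = 0.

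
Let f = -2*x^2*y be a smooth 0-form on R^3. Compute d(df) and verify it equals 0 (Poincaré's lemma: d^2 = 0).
d(df) = 0

Step 1: df = sum_i (∂f/∂x_i) dx_i = (-4*x*y) dx + (-2*x^2) dy + (0) dz.
Step 2: Apply d again. Using the 1-form formula, the coefficient of dx ∧ dy in d(df) is ∂^2 f/∂x ∂y - ∂^2 f/∂y ∂x = (-4*x) - (-4*x) = 0 (equality of mixed partials for smooth f).
Similarly for dx ∧ dz and dy ∧ dz — all coefficients vanish. So d(df) = 0.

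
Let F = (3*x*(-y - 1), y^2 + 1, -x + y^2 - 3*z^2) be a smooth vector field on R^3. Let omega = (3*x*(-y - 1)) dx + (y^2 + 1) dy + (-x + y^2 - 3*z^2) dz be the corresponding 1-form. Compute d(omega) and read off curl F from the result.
d(omega) = (2*y) dy ∧ dz + (1) dz ∧ dx + (3*x) dx ∧ dy; curl F = (2*y, 1, 3*x)

d omega = sum_{i<j} (∂f_j/∂x_i - ∂f_i/∂x_j) dx_i ∧ dx_j. Under the identification (dy ∧ dz, dz ∧ dx, dx ∧ dy) ↔ (e_x, e_y, e_z), the coefficients are exactly the components of curl F. Compute:
  ∂R/∂y - ∂Q/∂z = (2*y) - (0) = 2*y
  ∂P/∂z - ∂R/∂x = (0) - (-1) = 1
  ∂Q/∂x - ∂P/∂y = (0) - (-3*x) = 3*x.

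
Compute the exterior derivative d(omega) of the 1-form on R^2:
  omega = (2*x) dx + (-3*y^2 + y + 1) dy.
d(omega) = 0

For a 1-form omega = sum_i f_i dx_i, the exterior derivative is
  d(omega) = sum_{i < j} (∂f_j/∂x_i - ∂f_i/∂x_j) dx_i ∧ dx_j.

Assembling: d(omega) = 0.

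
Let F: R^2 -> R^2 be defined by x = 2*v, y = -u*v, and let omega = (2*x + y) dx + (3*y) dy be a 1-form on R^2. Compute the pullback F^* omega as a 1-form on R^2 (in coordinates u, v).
F^* omega = (3*u*v^2) du + (v*(3*u^2 - 2*u + 8)) dv

Using F^*(f dg) = (f ∘ F) d(g ∘ F), substitute each coordinate x_i by F_i(u, v) in f_i, and replace dx_i by d F_i = (∂F_i/∂u) du + (∂F_i/∂v) dv.
  For the x component: f_1(F) = v*(4 - u); d F_1 = (0) du + (2) dv
  For the y component: f_2(F) = -3*u*v; d F_2 = (-v) du + (-u) dv
Combining and collecting du, dv coefficients:
  coeff of du: 3*u*v^2
  coeff of dv: v*(3*u^2 - 2*u + 8)
F^* omega = (3*u*v^2) du + (v*(3*u^2 - 2*u + 8)) dv.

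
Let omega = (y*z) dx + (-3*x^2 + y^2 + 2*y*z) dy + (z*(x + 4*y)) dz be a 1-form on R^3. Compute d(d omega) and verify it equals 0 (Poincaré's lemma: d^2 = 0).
d(d omega) = 0

Step 1: d omega = sum_{i<j} (∂f_j/∂x_i - ∂f_i/∂x_j) dx_i ∧ dx_j:
  coeff of dx ∧ dy: -6*x - z
  coeff of dx ∧ dz: -y + z
  coeff of dy ∧ dz: -2*y + 4*z
Step 2: Apply d again to each 2-form coefficient. The only possible 3-form in R^3 is dx ∧ dy ∧ dz, with coefficient
  ∂(coeff of dy∧dz)/∂x - ∂(coeff of dx∧dz)/∂y + ∂(coeff of dx∧dy)/∂z
  = ∂/∂x (-2*y + 4*z) - ∂/∂y (-y + z) + ∂/∂z (-6*x - z).
Each of these terms simplifies to sums of mixed partials that cancel in pairs. The result is 0 (by equality of mixed partials for smooth functions — Schwarz / Clairaut).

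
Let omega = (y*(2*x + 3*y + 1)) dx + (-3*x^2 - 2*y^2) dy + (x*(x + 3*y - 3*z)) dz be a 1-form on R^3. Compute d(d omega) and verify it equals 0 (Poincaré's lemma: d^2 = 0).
d(d omega) = 0

Step 1: d omega = sum_{i<j} (∂f_j/∂x_i - ∂f_i/∂x_j) dx_i ∧ dx_j:
  coeff of dx ∧ dy: -8*x - 6*y - 1
  coeff of dx ∧ dz: 2*x + 3*y - 3*z
  coeff of dy ∧ dz: 3*x
Step 2: Apply d again to each 2-form coefficient. The only possible 3-form in R^3 is dx ∧ dy ∧ dz, with coefficient
  ∂(coeff of dy∧dz)/∂x - ∂(coeff of dx∧dz)/∂y + ∂(coeff of dx∧dy)/∂z
  = ∂/∂x (3*x) - ∂/∂y (2*x + 3*y - 3*z) + ∂/∂z (-8*x - 6*y - 1).
Each of these terms simplifies to sums of mixed partials that cancel in pairs. The result is 0 (by equality of mixed partials for smooth functions — Schwarz / Clairaut).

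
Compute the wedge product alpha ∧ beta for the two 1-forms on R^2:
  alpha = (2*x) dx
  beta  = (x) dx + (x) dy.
alpha ∧ beta = (2*x^2) dx ∧ dy

Distribute the wedge, using dx_i ∧ dx_j = -dx_j ∧ dx_i and dx_i ∧ dx_i = 0. For each pair (i, j) with i < j, the coefficient of dx_i ∧ dx_j in alpha ∧ beta is (alpha_i * beta_j - alpha_j * beta_i). Collecting: alpha ∧ beta = (2*x^2) dx ∧ dy.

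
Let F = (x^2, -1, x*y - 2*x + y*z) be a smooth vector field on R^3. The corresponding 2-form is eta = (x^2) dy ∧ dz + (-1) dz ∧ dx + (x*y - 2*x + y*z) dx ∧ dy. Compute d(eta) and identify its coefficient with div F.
d(eta) = (2*x + y) dx ∧ dy ∧ dz; div F = 2*x + y

For a 2-form in R^3 of the form above, applying d gives a 3-form with coefficient ∂P/∂x + ∂Q/∂y + ∂R/∂z:
  ∂P/∂x = 2*x
  ∂Q/∂y = 0
  ∂R/∂z = y
Sum = 2*x + y, which is exactly div F.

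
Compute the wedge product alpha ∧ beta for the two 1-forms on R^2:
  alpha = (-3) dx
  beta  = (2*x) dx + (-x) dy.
alpha ∧ beta = (3*x) dx ∧ dy

Distribute the wedge, using dx_i ∧ dx_j = -dx_j ∧ dx_i and dx_i ∧ dx_i = 0. For each pair (i, j) with i < j, the coefficient of dx_i ∧ dx_j in alpha ∧ beta is (alpha_i * beta_j - alpha_j * beta_i). Collecting: alpha ∧ beta = (3*x) dx ∧ dy.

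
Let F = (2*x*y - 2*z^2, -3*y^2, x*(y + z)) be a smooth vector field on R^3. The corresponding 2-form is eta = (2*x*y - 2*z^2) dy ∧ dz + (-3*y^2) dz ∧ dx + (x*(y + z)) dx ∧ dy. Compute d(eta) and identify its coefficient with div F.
d(eta) = (x - 4*y) dx ∧ dy ∧ dz; div F = x - 4*y

For a 2-form in R^3 of the form above, applying d gives a 3-form with coefficient ∂P/∂x + ∂Q/∂y + ∂R/∂z:
  ∂P/∂x = 2*y
  ∂Q/∂y = -6*y
  ∂R/∂z = x
Sum = x - 4*y, which is exactly div F.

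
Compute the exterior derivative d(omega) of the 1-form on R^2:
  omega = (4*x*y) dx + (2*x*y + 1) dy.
d(omega) = (-4*x + 2*y) dx ∧ dy

For a 1-form omega = sum_i f_i dx_i, the exterior derivative is
  d(omega) = sum_{i < j} (∂f_j/∂x_i - ∂f_i/∂x_j) dx_i ∧ dx_j.
  coefficient of dx ∧ dy: ∂f_2/∂x - ∂f_1/∂y = ∂(2*x*y + 1)/∂x - ∂(4*x*y)/∂y = -4*x + 2*y
Assembling: d(omega) = (-4*x + 2*y) dx ∧ dy.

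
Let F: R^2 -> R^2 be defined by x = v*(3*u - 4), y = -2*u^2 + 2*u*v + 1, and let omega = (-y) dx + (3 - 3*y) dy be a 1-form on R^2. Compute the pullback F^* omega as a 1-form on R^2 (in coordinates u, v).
F^* omega = (-24*u^3 + 42*u^2*v - 18*u*v^2 - 3*v) du + (18*u^3 - 18*u^2*v - 8*u^2 + 8*u*v - 3*u + 4) dv

Using F^*(f dg) = (f ∘ F) d(g ∘ F), substitute each coordinate x_i by F_i(u, v) in f_i, and replace dx_i by d F_i = (∂F_i/∂u) du + (∂F_i/∂v) dv.
  For the x component: f_1(F) = 2*u^2 - 2*u*v - 1; d F_1 = (3*v) du + (3*u - 4) dv
  For the y component: f_2(F) = 6*u*(u - v); d F_2 = (-4*u + 2*v) du + (2*u) dv
Combining and collecting du, dv coefficients:
  coeff of du: -24*u^3 + 42*u^2*v - 18*u*v^2 - 3*v
  coeff of dv: 18*u^3 - 18*u^2*v - 8*u^2 + 8*u*v - 3*u + 4
F^* omega = (-24*u^3 + 42*u^2*v - 18*u*v^2 - 3*v) du + (18*u^3 - 18*u^2*v - 8*u^2 + 8*u*v - 3*u + 4) dv.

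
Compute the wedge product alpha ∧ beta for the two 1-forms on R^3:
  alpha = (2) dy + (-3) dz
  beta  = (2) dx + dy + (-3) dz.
alpha ∧ beta = (-4) dx ∧ dy + (-3) dy ∧ dz + (6) dx ∧ dz

Distribute the wedge, using dx_i ∧ dx_j = -dx_j ∧ dx_i and dx_i ∧ dx_i = 0. For each pair (i, j) with i < j, the coefficient of dx_i ∧ dx_j in alpha ∧ beta is (alpha_i * beta_j - alpha_j * beta_i). Collecting: alpha ∧ beta = (-4) dx ∧ dy + (-3) dy ∧ dz + (6) dx ∧ dz.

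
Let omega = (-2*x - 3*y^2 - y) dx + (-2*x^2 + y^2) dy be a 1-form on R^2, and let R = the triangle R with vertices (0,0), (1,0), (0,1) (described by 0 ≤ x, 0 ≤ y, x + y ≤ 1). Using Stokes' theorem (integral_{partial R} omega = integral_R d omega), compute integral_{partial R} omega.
integral_(partial R) omega = 5/6

Stokes: integral_partial_R omega = integral_R d omega with d omega = (∂Q/∂x - ∂P/∂y) dx ∧ dy.
  ∂Q/∂x = -4*x
  ∂P/∂y = -6*y - 1
  integrand = ∂Q/∂x - ∂P/∂y = -4*x + 6*y + 1.
Integrating over R: integral_0^1 integral_0^{1-x} (-4*x + 6*y + 1) dy dx = 5/6.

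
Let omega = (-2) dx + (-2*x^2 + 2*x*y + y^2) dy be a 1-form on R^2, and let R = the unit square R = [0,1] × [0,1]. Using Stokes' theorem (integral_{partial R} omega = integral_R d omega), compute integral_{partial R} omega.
integral_(partial R) omega = -1

Stokes: integral_partial_R omega = integral_R d omega with d omega = (∂Q/∂x - ∂P/∂y) dx ∧ dy.
  ∂Q/∂x = -4*x + 2*y
  ∂P/∂y = 0
  integrand = ∂Q/∂x - ∂P/∂y = -4*x + 2*y.
Integrating over R: integral_0^1 integral_0^1 (-4*x + 2*y) dx dy = -1.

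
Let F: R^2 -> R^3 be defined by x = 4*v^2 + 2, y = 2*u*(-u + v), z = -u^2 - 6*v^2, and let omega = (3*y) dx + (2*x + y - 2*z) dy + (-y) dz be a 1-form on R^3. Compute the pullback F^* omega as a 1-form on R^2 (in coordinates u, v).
F^* omega = (-4*u^3 - 4*u^2*v - 76*u*v^2 - 16*u + 40*v^3 + 8*v) du + (4*u*(-17*u*v + 28*v^2 + 2)) dv

Using F^*(f dg) = (f ∘ F) d(g ∘ F), substitute each coordinate x_i by F_i(u, v) in f_i, and replace dx_i by d F_i = (∂F_i/∂u) du + (∂F_i/∂v) dv.
  For the x component: f_1(F) = 6*u*(-u + v); d F_1 = (0) du + (8*v) dv
  For the y component: f_2(F) = 2*u*v + 20*v^2 + 4; d F_2 = (-4*u + 2*v) du + (2*u) dv
  For the z component: f_3(F) = 2*u*(u - v); d F_3 = (-2*u) du + (-12*v) dv
Combining and collecting du, dv coefficients:
  coeff of du: -4*u^3 - 4*u^2*v - 76*u*v^2 - 16*u + 40*v^3 + 8*v
  coeff of dv: 4*u*(-17*u*v + 28*v^2 + 2)
F^* omega = (-4*u^3 - 4*u^2*v - 76*u*v^2 - 16*u + 40*v^3 + 8*v) du + (4*u*(-17*u*v + 28*v^2 + 2)) dv.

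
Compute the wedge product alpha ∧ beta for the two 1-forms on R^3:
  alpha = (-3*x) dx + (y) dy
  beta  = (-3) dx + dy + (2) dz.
alpha ∧ beta = (-3*x + 3*y) dx ∧ dy + (-6*x) dx ∧ dz + (2*y) dy ∧ dz

Distribute the wedge, using dx_i ∧ dx_j = -dx_j ∧ dx_i and dx_i ∧ dx_i = 0. For each pair (i, j) with i < j, the coefficient of dx_i ∧ dx_j in alpha ∧ beta is (alpha_i * beta_j - alpha_j * beta_i). Collecting: alpha ∧ beta = (-3*x + 3*y) dx ∧ dy + (-6*x) dx ∧ dz + (2*y) dy ∧ dz.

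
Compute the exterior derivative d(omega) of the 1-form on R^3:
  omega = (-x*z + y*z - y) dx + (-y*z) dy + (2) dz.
d(omega) = (1 - z) dx ∧ dy + (x - y) dx ∧ dz + (y) dy ∧ dz

For a 1-form omega = sum_i f_i dx_i, the exterior derivative is
  d(omega) = sum_{i < j} (∂f_j/∂x_i - ∂f_i/∂x_j) dx_i ∧ dx_j.
  coefficient of dx ∧ dy: ∂f_2/∂x - ∂f_1/∂y = ∂(-y*z)/∂x - ∂(-x*z + y*z - y)/∂y = 1 - z
  coefficient of dx ∧ dz: ∂f_3/∂x - ∂f_1/∂z = ∂(2)/∂x - ∂(-x*z + y*z - y)/∂z = x - y
  coefficient of dy ∧ dz: ∂f_3/∂y - ∂f_2/∂z = ∂(2)/∂y - ∂(-y*z)/∂z = y
Assembling: d(omega) = (1 - z) dx ∧ dy + (x - y) dx ∧ dz + (y) dy ∧ dz.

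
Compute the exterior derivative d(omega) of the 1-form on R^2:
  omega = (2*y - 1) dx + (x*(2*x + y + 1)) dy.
d(omega) = (4*x + y - 1) dx ∧ dy

For a 1-form omega = sum_i f_i dx_i, the exterior derivative is
  d(omega) = sum_{i < j} (∂f_j/∂x_i - ∂f_i/∂x_j) dx_i ∧ dx_j.
  coefficient of dx ∧ dy: ∂f_2/∂x - ∂f_1/∂y = ∂(x*(2*x + y + 1))/∂x - ∂(2*y - 1)/∂y = 4*x + y - 1
Assembling: d(omega) = (4*x + y - 1) dx ∧ dy.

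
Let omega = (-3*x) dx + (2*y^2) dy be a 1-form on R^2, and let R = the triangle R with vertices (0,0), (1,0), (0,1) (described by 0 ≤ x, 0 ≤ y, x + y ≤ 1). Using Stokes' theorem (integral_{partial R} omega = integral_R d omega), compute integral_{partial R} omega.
integral_(partial R) omega = 0

Stokes: integral_partial_R omega = integral_R d omega with d omega = (∂Q/∂x - ∂P/∂y) dx ∧ dy.
  ∂Q/∂x = 0
  ∂P/∂y = 0
  integrand = ∂Q/∂x - ∂P/∂y = 0.
Integrating over R: integral_0^1 integral_0^{1-x} (0) dy dx = 0.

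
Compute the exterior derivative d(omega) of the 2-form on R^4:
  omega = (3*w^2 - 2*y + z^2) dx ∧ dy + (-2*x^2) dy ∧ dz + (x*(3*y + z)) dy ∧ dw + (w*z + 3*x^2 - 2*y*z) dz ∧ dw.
d(omega) = (-4*x + 2*z) dx ∧ dy ∧ dz + (6*w + 3*y + z) dx ∧ dy ∧ dw + (-x - 2*z) dy ∧ dz ∧ dw + (6*x) dx ∧ dz ∧ dw

For a 2-form omega = sum_{i<j} g_{ij} dx_i ∧ dx_j, the exterior derivative is
  d(omega) = sum_{i<j} d(g_{ij}) ∧ dx_i ∧ dx_j = sum_{i<j, k} (∂g_{ij}/∂x_k) dx_k ∧ dx_i ∧ dx_j.
Expand each term, using dx_k ∧ dx_i ∧ dx_j = sgn(permutation) dx_{(a)} ∧ dx_{(b)} ∧ dx_{(c)} with (a < b < c) sorted:
  d(3*w^2 - 2*y + z^2) includes (∂/∂z)(3*w^2 - 2*y + z^2) dz = (2*z) dz, which multiplied by dx ∧ dy gives (2*z) dx ∧ dy ∧ dz
  d(3*w^2 - 2*y + z^2) includes (∂/∂w)(3*w^2 - 2*y + z^2) dw = (6*w) dw, which multiplied by dx ∧ dy gives (6*w) dx ∧ dy ∧ dw
  d(-2*x^2) includes (∂/∂x)(-2*x^2) dx = (-4*x) dx, which multiplied by dy ∧ dz gives (-4*x) dx ∧ dy ∧ dz
  d(x*(3*y + z)) includes (∂/∂x)(x*(3*y + z)) dx = (3*y + z) dx, which multiplied by dy ∧ dw gives (3*y + z) dx ∧ dy ∧ dw
  d(x*(3*y + z)) includes (∂/∂z)(x*(3*y + z)) dz = (x) dz, which multiplied by dy ∧ dw gives (-x) dy ∧ dz ∧ dw
  d(w*z + 3*x^2 - 2*y*z) includes (∂/∂x)(w*z + 3*x^2 - 2*y*z) dx = (6*x) dx, which multiplied by dz ∧ dw gives (6*x) dx ∧ dz ∧ dw
  d(w*z + 3*x^2 - 2*y*z) includes (∂/∂y)(w*z + 3*x^2 - 2*y*z) dy = (-2*z) dy, which multiplied by dz ∧ dw gives (-2*z) dy ∧ dz ∧ dw
Collecting like 3-forms: d(omega) = (-4*x + 2*z) dx ∧ dy ∧ dz + (6*w + 3*y + z) dx ∧ dy ∧ dw + (-x - 2*z) dy ∧ dz ∧ dw + (6*x) dx ∧ dz ∧ dw.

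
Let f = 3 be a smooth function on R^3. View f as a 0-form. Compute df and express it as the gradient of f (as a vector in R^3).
df = (0) dx + (0) dy + (0) dz; grad f = (0, 0, 0)

For a 0-form f, d f = (∂f/∂x) dx + (∂f/∂y) dy + (∂f/∂z) dz. The components of the vector representation are exactly the entries of grad f in Cartesian coordinates:
  ∂f/∂x = 0
  ∂f/∂y = 0
  ∂f/∂z = 0.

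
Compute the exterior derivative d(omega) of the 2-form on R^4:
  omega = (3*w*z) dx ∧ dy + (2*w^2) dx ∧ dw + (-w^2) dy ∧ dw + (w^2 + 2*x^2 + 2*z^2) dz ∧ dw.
d(omega) = (3*w) dx ∧ dy ∧ dz + (3*z) dx ∧ dy ∧ dw + (4*x) dx ∧ dz ∧ dw

For a 2-form omega = sum_{i<j} g_{ij} dx_i ∧ dx_j, the exterior derivative is
  d(omega) = sum_{i<j} d(g_{ij}) ∧ dx_i ∧ dx_j = sum_{i<j, k} (∂g_{ij}/∂x_k) dx_k ∧ dx_i ∧ dx_j.
Expand each term, using dx_k ∧ dx_i ∧ dx_j = sgn(permutation) dx_{(a)} ∧ dx_{(b)} ∧ dx_{(c)} with (a < b < c) sorted:
  d(3*w*z) includes (∂/∂z)(3*w*z) dz = (3*w) dz, which multiplied by dx ∧ dy gives (3*w) dx ∧ dy ∧ dz
  d(3*w*z) includes (∂/∂w)(3*w*z) dw = (3*z) dw, which multiplied by dx ∧ dy gives (3*z) dx ∧ dy ∧ dw
  d(w^2 + 2*x^2 + 2*z^2) includes (∂/∂x)(w^2 + 2*x^2 + 2*z^2) dx = (4*x) dx, which multiplied by dz ∧ dw gives (4*x) dx ∧ dz ∧ dw
Collecting like 3-forms: d(omega) = (3*w) dx ∧ dy ∧ dz + (3*z) dx ∧ dy ∧ dw + (4*x) dx ∧ dz ∧ dw.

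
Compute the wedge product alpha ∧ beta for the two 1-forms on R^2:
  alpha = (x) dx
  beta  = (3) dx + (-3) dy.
alpha ∧ beta = (-3*x) dx ∧ dy

Distribute the wedge, using dx_i ∧ dx_j = -dx_j ∧ dx_i and dx_i ∧ dx_i = 0. For each pair (i, j) with i < j, the coefficient of dx_i ∧ dx_j in alpha ∧ beta is (alpha_i * beta_j - alpha_j * beta_i). Collecting: alpha ∧ beta = (-3*x) dx ∧ dy.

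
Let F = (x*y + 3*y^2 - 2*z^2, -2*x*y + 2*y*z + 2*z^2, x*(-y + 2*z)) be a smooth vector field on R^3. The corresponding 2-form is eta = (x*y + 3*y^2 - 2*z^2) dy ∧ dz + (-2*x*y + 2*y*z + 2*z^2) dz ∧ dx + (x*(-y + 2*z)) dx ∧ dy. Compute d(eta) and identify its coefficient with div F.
d(eta) = (y + 2*z) dx ∧ dy ∧ dz; div F = y + 2*z

For a 2-form in R^3 of the form above, applying d gives a 3-form with coefficient ∂P/∂x + ∂Q/∂y + ∂R/∂z:
  ∂P/∂x = y
  ∂Q/∂y = -2*x + 2*z
  ∂R/∂z = 2*x
Sum = y + 2*z, which is exactly div F.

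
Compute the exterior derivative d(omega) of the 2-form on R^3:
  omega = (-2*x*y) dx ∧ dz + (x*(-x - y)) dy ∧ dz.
d(omega) = (-y) dx ∧ dy ∧ dz

For a 2-form omega = sum_{i<j} g_{ij} dx_i ∧ dx_j, the exterior derivative is
  d(omega) = sum_{i<j} d(g_{ij}) ∧ dx_i ∧ dx_j = sum_{i<j, k} (∂g_{ij}/∂x_k) dx_k ∧ dx_i ∧ dx_j.
Expand each term, using dx_k ∧ dx_i ∧ dx_j = sgn(permutation) dx_{(a)} ∧ dx_{(b)} ∧ dx_{(c)} with (a < b < c) sorted:
  d(-2*x*y) includes (∂/∂y)(-2*x*y) dy = (-2*x) dy, which multiplied by dx ∧ dz gives (2*x) dx ∧ dy ∧ dz
  d(x*(-x - y)) includes (∂/∂x)(x*(-x - y)) dx = (-2*x - y) dx, which multiplied by dy ∧ dz gives (-2*x - y) dx ∧ dy ∧ dz
Collecting like 3-forms: d(omega) = (-y) dx ∧ dy ∧ dz.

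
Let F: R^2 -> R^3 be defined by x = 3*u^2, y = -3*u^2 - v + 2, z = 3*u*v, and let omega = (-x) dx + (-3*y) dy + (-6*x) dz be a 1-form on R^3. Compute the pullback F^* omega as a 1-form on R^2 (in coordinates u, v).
F^* omega = (18*u*(-4*u^2 - 3*u*v - v + 2)) du + (-54*u^3 - 9*u^2 - 3*v + 6) dv

Using F^*(f dg) = (f ∘ F) d(g ∘ F), substitute each coordinate x_i by F_i(u, v) in f_i, and replace dx_i by d F_i = (∂F_i/∂u) du + (∂F_i/∂v) dv.
  For the x component: f_1(F) = -3*u^2; d F_1 = (6*u) du + (0) dv
  For the y component: f_2(F) = 9*u^2 + 3*v - 6; d F_2 = (-6*u) du + (-1) dv
  For the z component: f_3(F) = -18*u^2; d F_3 = (3*v) du + (3*u) dv
Combining and collecting du, dv coefficients:
  coeff of du: 18*u*(-4*u^2 - 3*u*v - v + 2)
  coeff of dv: -54*u^3 - 9*u^2 - 3*v + 6
F^* omega = (18*u*(-4*u^2 - 3*u*v - v + 2)) du + (-54*u^3 - 9*u^2 - 3*v + 6) dv.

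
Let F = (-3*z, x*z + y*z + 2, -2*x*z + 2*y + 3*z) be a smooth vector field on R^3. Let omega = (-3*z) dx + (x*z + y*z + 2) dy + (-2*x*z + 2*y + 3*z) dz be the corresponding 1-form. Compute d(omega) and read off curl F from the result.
d(omega) = (-x - y + 2) dy ∧ dz + (2*z - 3) dz ∧ dx + (z) dx ∧ dy; curl F = (-x - y + 2, 2*z - 3, z)

d omega = sum_{i<j} (∂f_j/∂x_i - ∂f_i/∂x_j) dx_i ∧ dx_j. Under the identification (dy ∧ dz, dz ∧ dx, dx ∧ dy) ↔ (e_x, e_y, e_z), the coefficients are exactly the components of curl F. Compute:
  ∂R/∂y - ∂Q/∂z = (2) - (x + y) = -x - y + 2
  ∂P/∂z - ∂R/∂x = (-3) - (-2*z) = 2*z - 3
  ∂Q/∂x - ∂P/∂y = (z) - (0) = z.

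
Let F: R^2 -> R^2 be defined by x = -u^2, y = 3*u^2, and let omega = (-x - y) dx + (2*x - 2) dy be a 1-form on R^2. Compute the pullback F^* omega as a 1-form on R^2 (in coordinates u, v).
F^* omega = (-8*u^3 - 12*u) du

Using F^*(f dg) = (f ∘ F) d(g ∘ F), substitute each coordinate x_i by F_i(u, v) in f_i, and replace dx_i by d F_i = (∂F_i/∂u) du + (∂F_i/∂v) dv.
  For the x component: f_1(F) = -2*u^2; d F_1 = (-2*u) du + (0) dv
  For the y component: f_2(F) = -2*u^2 - 2; d F_2 = (6*u) du + (0) dv
Combining and collecting du, dv coefficients:
  coeff of du: -8*u^3 - 12*u
  coeff of dv: 0
F^* omega = (-8*u^3 - 12*u) du.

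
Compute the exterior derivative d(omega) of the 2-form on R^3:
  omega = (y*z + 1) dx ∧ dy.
d(omega) = (y) dx ∧ dy ∧ dz

For a 2-form omega = sum_{i<j} g_{ij} dx_i ∧ dx_j, the exterior derivative is
  d(omega) = sum_{i<j} d(g_{ij}) ∧ dx_i ∧ dx_j = sum_{i<j, k} (∂g_{ij}/∂x_k) dx_k ∧ dx_i ∧ dx_j.
Expand each term, using dx_k ∧ dx_i ∧ dx_j = sgn(permutation) dx_{(a)} ∧ dx_{(b)} ∧ dx_{(c)} with (a < b < c) sorted:
  d(y*z + 1) includes (∂/∂z)(y*z + 1) dz = (y) dz, which multiplied by dx ∧ dy gives (y) dx ∧ dy ∧ dz
Collecting like 3-forms: d(omega) = (y) dx ∧ dy ∧ dz.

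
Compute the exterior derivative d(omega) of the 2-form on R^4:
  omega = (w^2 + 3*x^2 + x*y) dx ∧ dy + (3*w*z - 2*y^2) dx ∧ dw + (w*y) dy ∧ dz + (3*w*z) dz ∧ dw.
d(omega) = (2*w + 4*y) dx ∧ dy ∧ dw + (-3*w) dx ∧ dz ∧ dw + (y) dy ∧ dz ∧ dw

For a 2-form omega = sum_{i<j} g_{ij} dx_i ∧ dx_j, the exterior derivative is
  d(omega) = sum_{i<j} d(g_{ij}) ∧ dx_i ∧ dx_j = sum_{i<j, k} (∂g_{ij}/∂x_k) dx_k ∧ dx_i ∧ dx_j.
Expand each term, using dx_k ∧ dx_i ∧ dx_j = sgn(permutation) dx_{(a)} ∧ dx_{(b)} ∧ dx_{(c)} with (a < b < c) sorted:
  d(w^2 + 3*x^2 + x*y) includes (∂/∂w)(w^2 + 3*x^2 + x*y) dw = (2*w) dw, which multiplied by dx ∧ dy gives (2*w) dx ∧ dy ∧ dw
  d(3*w*z - 2*y^2) includes (∂/∂y)(3*w*z - 2*y^2) dy = (-4*y) dy, which multiplied by dx ∧ dw gives (4*y) dx ∧ dy ∧ dw
  d(3*w*z - 2*y^2) includes (∂/∂z)(3*w*z - 2*y^2) dz = (3*w) dz, which multiplied by dx ∧ dw gives (-3*w) dx ∧ dz ∧ dw
  d(w*y) includes (∂/∂w)(w*y) dw = (y) dw, which multiplied by dy ∧ dz gives (y) dy ∧ dz ∧ dw
Collecting like 3-forms: d(omega) = (2*w + 4*y) dx ∧ dy ∧ dw + (-3*w) dx ∧ dz ∧ dw + (y) dy ∧ dz ∧ dw.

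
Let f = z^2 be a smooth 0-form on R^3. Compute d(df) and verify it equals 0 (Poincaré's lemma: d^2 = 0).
d(df) = 0

Step 1: df = sum_i (∂f/∂x_i) dx_i = (0) dx + (0) dy + (2*z) dz.
Step 2: Apply d again. Using the 1-form formula, the coefficient of dx ∧ dy in d(df) is ∂^2 f/∂x ∂y - ∂^2 f/∂y ∂x = (0) - (0) = 0 (equality of mixed partials for smooth f).
Similarly for dx ∧ dz and dy ∧ dz — all coefficients vanish. So d(df) = 0.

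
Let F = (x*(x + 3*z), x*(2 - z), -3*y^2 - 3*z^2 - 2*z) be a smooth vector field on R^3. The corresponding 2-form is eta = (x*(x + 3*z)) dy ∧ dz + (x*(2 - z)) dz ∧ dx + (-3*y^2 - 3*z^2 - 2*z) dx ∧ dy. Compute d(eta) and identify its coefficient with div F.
d(eta) = (2*x - 3*z - 2) dx ∧ dy ∧ dz; div F = 2*x - 3*z - 2

For a 2-form in R^3 of the form above, applying d gives a 3-form with coefficient ∂P/∂x + ∂Q/∂y + ∂R/∂z:
  ∂P/∂x = 2*x + 3*z
  ∂Q/∂y = 0
  ∂R/∂z = -6*z - 2
Sum = 2*x - 3*z - 2, which is exactly div F.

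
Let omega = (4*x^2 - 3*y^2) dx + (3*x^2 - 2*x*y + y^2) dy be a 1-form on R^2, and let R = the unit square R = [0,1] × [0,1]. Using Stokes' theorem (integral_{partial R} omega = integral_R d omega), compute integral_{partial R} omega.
integral_(partial R) omega = 5

Stokes: integral_partial_R omega = integral_R d omega with d omega = (∂Q/∂x - ∂P/∂y) dx ∧ dy.
  ∂Q/∂x = 6*x - 2*y
  ∂P/∂y = -6*y
  integrand = ∂Q/∂x - ∂P/∂y = 6*x + 4*y.
Integrating over R: integral_0^1 integral_0^1 (6*x + 4*y) dx dy = 5.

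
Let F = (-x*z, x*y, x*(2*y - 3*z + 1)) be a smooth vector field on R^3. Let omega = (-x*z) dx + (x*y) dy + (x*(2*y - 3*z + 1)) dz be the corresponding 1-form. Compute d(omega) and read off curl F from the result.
d(omega) = (2*x) dy ∧ dz + (-x - 2*y + 3*z - 1) dz ∧ dx + (y) dx ∧ dy; curl F = (2*x, -x - 2*y + 3*z - 1, y)

d omega = sum_{i<j} (∂f_j/∂x_i - ∂f_i/∂x_j) dx_i ∧ dx_j. Under the identification (dy ∧ dz, dz ∧ dx, dx ∧ dy) ↔ (e_x, e_y, e_z), the coefficients are exactly the components of curl F. Compute:
  ∂R/∂y - ∂Q/∂z = (2*x) - (0) = 2*x
  ∂P/∂z - ∂R/∂x = (-x) - (2*y - 3*z + 1) = -x - 2*y + 3*z - 1
  ∂Q/∂x - ∂P/∂y = (y) - (0) = y.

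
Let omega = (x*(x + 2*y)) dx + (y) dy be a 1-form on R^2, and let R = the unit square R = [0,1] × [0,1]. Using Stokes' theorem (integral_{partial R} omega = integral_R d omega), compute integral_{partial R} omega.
integral_(partial R) omega = -1

Stokes: integral_partial_R omega = integral_R d omega with d omega = (∂Q/∂x - ∂P/∂y) dx ∧ dy.
  ∂Q/∂x = 0
  ∂P/∂y = 2*x
  integrand = ∂Q/∂x - ∂P/∂y = -2*x.
Integrating over R: integral_0^1 integral_0^1 (-2*x) dx dy = -1.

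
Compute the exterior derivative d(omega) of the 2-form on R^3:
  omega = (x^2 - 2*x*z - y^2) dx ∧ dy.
d(omega) = (-2*x) dx ∧ dy ∧ dz

For a 2-form omega = sum_{i<j} g_{ij} dx_i ∧ dx_j, the exterior derivative is
  d(omega) = sum_{i<j} d(g_{ij}) ∧ dx_i ∧ dx_j = sum_{i<j, k} (∂g_{ij}/∂x_k) dx_k ∧ dx_i ∧ dx_j.
Expand each term, using dx_k ∧ dx_i ∧ dx_j = sgn(permutation) dx_{(a)} ∧ dx_{(b)} ∧ dx_{(c)} with (a < b < c) sorted:
  d(x^2 - 2*x*z - y^2) includes (∂/∂z)(x^2 - 2*x*z - y^2) dz = (-2*x) dz, which multiplied by dx ∧ dy gives (-2*x) dx ∧ dy ∧ dz
Collecting like 3-forms: d(omega) = (-2*x) dx ∧ dy ∧ dz.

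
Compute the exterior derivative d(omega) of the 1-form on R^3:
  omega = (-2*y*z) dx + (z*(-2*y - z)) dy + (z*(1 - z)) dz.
d(omega) = (2*z) dx ∧ dy + (2*y) dx ∧ dz + (2*y + 2*z) dy ∧ dz

For a 1-form omega = sum_i f_i dx_i, the exterior derivative is
  d(omega) = sum_{i < j} (∂f_j/∂x_i - ∂f_i/∂x_j) dx_i ∧ dx_j.
  coefficient of dx ∧ dy: ∂f_2/∂x - ∂f_1/∂y = ∂(z*(-2*y - z))/∂x - ∂(-2*y*z)/∂y = 2*z
  coefficient of dx ∧ dz: ∂f_3/∂x - ∂f_1/∂z = ∂(z*(1 - z))/∂x - ∂(-2*y*z)/∂z = 2*y
  coefficient of dy ∧ dz: ∂f_3/∂y - ∂f_2/∂z = ∂(z*(1 - z))/∂y - ∂(z*(-2*y - z))/∂z = 2*y + 2*z
Assembling: d(omega) = (2*z) dx ∧ dy + (2*y) dx ∧ dz + (2*y + 2*z) dy ∧ dz.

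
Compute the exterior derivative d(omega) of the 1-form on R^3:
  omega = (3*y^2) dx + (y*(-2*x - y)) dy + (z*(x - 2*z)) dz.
d(omega) = (-8*y) dx ∧ dy + (z) dx ∧ dz

For a 1-form omega = sum_i f_i dx_i, the exterior derivative is
  d(omega) = sum_{i < j} (∂f_j/∂x_i - ∂f_i/∂x_j) dx_i ∧ dx_j.
  coefficient of dx ∧ dy: ∂f_2/∂x - ∂f_1/∂y = ∂(y*(-2*x - y))/∂x - ∂(3*y^2)/∂y = -8*y
  coefficient of dx ∧ dz: ∂f_3/∂x - ∂f_1/∂z = ∂(z*(x - 2*z))/∂x - ∂(3*y^2)/∂z = z
Assembling: d(omega) = (-8*y) dx ∧ dy + (z) dx ∧ dz.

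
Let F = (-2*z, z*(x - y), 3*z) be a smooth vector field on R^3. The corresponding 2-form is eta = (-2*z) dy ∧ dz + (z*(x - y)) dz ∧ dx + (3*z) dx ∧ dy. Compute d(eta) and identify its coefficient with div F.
d(eta) = (3 - z) dx ∧ dy ∧ dz; div F = 3 - z

For a 2-form in R^3 of the form above, applying d gives a 3-form with coefficient ∂P/∂x + ∂Q/∂y + ∂R/∂z:
  ∂P/∂x = 0
  ∂Q/∂y = -z
  ∂R/∂z = 3
Sum = 3 - z, which is exactly div F.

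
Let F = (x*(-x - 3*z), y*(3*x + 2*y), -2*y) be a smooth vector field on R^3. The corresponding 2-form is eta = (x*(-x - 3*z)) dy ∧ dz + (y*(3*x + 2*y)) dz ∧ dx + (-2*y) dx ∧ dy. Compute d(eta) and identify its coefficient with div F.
d(eta) = (x + 4*y - 3*z) dx ∧ dy ∧ dz; div F = x + 4*y - 3*z

For a 2-form in R^3 of the form above, applying d gives a 3-form with coefficient ∂P/∂x + ∂Q/∂y + ∂R/∂z:
  ∂P/∂x = -2*x - 3*z
  ∂Q/∂y = 3*x + 4*y
  ∂R/∂z = 0
Sum = x + 4*y - 3*z, which is exactly div F.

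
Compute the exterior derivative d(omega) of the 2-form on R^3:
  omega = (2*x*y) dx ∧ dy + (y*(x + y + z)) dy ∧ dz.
d(omega) = (y) dx ∧ dy ∧ dz

For a 2-form omega = sum_{i<j} g_{ij} dx_i ∧ dx_j, the exterior derivative is
  d(omega) = sum_{i<j} d(g_{ij}) ∧ dx_i ∧ dx_j = sum_{i<j, k} (∂g_{ij}/∂x_k) dx_k ∧ dx_i ∧ dx_j.
Expand each term, using dx_k ∧ dx_i ∧ dx_j = sgn(permutation) dx_{(a)} ∧ dx_{(b)} ∧ dx_{(c)} with (a < b < c) sorted:
  d(y*(x + y + z)) includes (∂/∂x)(y*(x + y + z)) dx = (y) dx, which multiplied by dy ∧ dz gives (y) dx ∧ dy ∧ dz
Collecting like 3-forms: d(omega) = (y) dx ∧ dy ∧ dz.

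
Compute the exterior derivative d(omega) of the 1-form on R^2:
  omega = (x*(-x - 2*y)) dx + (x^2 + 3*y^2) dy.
d(omega) = (4*x) dx ∧ dy

For a 1-form omega = sum_i f_i dx_i, the exterior derivative is
  d(omega) = sum_{i < j} (∂f_j/∂x_i - ∂f_i/∂x_j) dx_i ∧ dx_j.
  coefficient of dx ∧ dy: ∂f_2/∂x - ∂f_1/∂y = ∂(x^2 + 3*y^2)/∂x - ∂(x*(-x - 2*y))/∂y = 4*x
Assembling: d(omega) = (4*x) dx ∧ dy.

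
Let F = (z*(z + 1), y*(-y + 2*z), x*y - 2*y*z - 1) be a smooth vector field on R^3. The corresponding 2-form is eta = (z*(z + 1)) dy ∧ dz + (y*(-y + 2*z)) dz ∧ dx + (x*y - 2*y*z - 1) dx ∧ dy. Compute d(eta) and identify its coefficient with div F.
d(eta) = (-4*y + 2*z) dx ∧ dy ∧ dz; div F = -4*y + 2*z

For a 2-form in R^3 of the form above, applying d gives a 3-form with coefficient ∂P/∂x + ∂Q/∂y + ∂R/∂z:
  ∂P/∂x = 0
  ∂Q/∂y = -2*y + 2*z
  ∂R/∂z = -2*y
Sum = -4*y + 2*z, which is exactly div F.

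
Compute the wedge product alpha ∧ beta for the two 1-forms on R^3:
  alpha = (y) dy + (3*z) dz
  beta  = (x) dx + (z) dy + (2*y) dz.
alpha ∧ beta = (-x*y) dx ∧ dy + (2*y^2 - 3*z^2) dy ∧ dz + (-3*x*z) dx ∧ dz

Distribute the wedge, using dx_i ∧ dx_j = -dx_j ∧ dx_i and dx_i ∧ dx_i = 0. For each pair (i, j) with i < j, the coefficient of dx_i ∧ dx_j in alpha ∧ beta is (alpha_i * beta_j - alpha_j * beta_i). Collecting: alpha ∧ beta = (-x*y) dx ∧ dy + (2*y^2 - 3*z^2) dy ∧ dz + (-3*x*z) dx ∧ dz.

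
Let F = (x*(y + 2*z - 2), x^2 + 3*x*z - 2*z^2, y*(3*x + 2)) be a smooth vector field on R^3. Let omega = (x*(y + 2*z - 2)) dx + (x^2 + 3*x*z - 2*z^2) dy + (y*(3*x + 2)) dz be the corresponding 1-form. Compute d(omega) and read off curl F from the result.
d(omega) = (4*z + 2) dy ∧ dz + (2*x - 3*y) dz ∧ dx + (x + 3*z) dx ∧ dy; curl F = (4*z + 2, 2*x - 3*y, x + 3*z)

d omega = sum_{i<j} (∂f_j/∂x_i - ∂f_i/∂x_j) dx_i ∧ dx_j. Under the identification (dy ∧ dz, dz ∧ dx, dx ∧ dy) ↔ (e_x, e_y, e_z), the coefficients are exactly the components of curl F. Compute:
  ∂R/∂y - ∂Q/∂z = (3*x + 2) - (3*x - 4*z) = 4*z + 2
  ∂P/∂z - ∂R/∂x = (2*x) - (3*y) = 2*x - 3*y
  ∂Q/∂x - ∂P/∂y = (2*x + 3*z) - (x) = x + 3*z.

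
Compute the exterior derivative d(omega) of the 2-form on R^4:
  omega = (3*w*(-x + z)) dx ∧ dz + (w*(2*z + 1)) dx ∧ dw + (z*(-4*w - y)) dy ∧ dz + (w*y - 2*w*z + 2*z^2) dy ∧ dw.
d(omega) = (-2*w - 3*x + 3*z) dx ∧ dz ∧ dw + (2*w - 8*z) dy ∧ dz ∧ dw

For a 2-form omega = sum_{i<j} g_{ij} dx_i ∧ dx_j, the exterior derivative is
  d(omega) = sum_{i<j} d(g_{ij}) ∧ dx_i ∧ dx_j = sum_{i<j, k} (∂g_{ij}/∂x_k) dx_k ∧ dx_i ∧ dx_j.
Expand each term, using dx_k ∧ dx_i ∧ dx_j = sgn(permutation) dx_{(a)} ∧ dx_{(b)} ∧ dx_{(c)} with (a < b < c) sorted:
  d(3*w*(-x + z)) includes (∂/∂w)(3*w*(-x + z)) dw = (-3*x + 3*z) dw, which multiplied by dx ∧ dz gives (-3*x + 3*z) dx ∧ dz ∧ dw
  d(w*(2*z + 1)) includes (∂/∂z)(w*(2*z + 1)) dz = (2*w) dz, which multiplied by dx ∧ dw gives (-2*w) dx ∧ dz ∧ dw
  d(z*(-4*w - y)) includes (∂/∂w)(z*(-4*w - y)) dw = (-4*z) dw, which multiplied by dy ∧ dz gives (-4*z) dy ∧ dz ∧ dw
  d(w*y - 2*w*z + 2*z^2) includes (∂/∂z)(w*y - 2*w*z + 2*z^2) dz = (-2*w + 4*z) dz, which multiplied by dy ∧ dw gives (2*w - 4*z) dy ∧ dz ∧ dw
Collecting like 3-forms: d(omega) = (-2*w - 3*x + 3*z) dx ∧ dz ∧ dw + (2*w - 8*z) dy ∧ dz ∧ dw.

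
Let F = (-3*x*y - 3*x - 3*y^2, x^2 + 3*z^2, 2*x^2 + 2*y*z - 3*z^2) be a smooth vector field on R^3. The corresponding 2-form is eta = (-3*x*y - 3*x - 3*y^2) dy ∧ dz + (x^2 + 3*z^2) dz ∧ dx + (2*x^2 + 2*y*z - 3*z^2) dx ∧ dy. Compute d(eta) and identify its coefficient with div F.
d(eta) = (-y - 6*z - 3) dx ∧ dy ∧ dz; div F = -y - 6*z - 3

For a 2-form in R^3 of the form above, applying d gives a 3-form with coefficient ∂P/∂x + ∂Q/∂y + ∂R/∂z:
  ∂P/∂x = -3*y - 3
  ∂Q/∂y = 0
  ∂R/∂z = 2*y - 6*z
Sum = -y - 6*z - 3, which is exactly div F.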